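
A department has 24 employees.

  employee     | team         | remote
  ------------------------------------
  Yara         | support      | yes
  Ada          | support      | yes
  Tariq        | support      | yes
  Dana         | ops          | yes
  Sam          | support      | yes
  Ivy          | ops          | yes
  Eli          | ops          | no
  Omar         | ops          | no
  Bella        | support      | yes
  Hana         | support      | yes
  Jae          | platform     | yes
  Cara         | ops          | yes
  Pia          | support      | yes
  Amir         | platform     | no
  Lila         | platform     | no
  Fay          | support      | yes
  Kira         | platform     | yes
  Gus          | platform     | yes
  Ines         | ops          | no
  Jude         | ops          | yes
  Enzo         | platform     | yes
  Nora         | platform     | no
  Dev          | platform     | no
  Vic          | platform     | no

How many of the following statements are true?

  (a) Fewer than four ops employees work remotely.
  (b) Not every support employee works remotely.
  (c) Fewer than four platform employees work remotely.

(a) ops: |A| = 7, |A ∩ B| = 4; needs |A ∩ B| < 4 — false.
(b) support: |A| = 8, |A ∩ B| = 8; needs A ⊄ B (|A ∖ B| ≥ 1) — false.
(c) platform: |A| = 9, |A ∩ B| = 4; needs |A ∩ B| < 4 — false.

0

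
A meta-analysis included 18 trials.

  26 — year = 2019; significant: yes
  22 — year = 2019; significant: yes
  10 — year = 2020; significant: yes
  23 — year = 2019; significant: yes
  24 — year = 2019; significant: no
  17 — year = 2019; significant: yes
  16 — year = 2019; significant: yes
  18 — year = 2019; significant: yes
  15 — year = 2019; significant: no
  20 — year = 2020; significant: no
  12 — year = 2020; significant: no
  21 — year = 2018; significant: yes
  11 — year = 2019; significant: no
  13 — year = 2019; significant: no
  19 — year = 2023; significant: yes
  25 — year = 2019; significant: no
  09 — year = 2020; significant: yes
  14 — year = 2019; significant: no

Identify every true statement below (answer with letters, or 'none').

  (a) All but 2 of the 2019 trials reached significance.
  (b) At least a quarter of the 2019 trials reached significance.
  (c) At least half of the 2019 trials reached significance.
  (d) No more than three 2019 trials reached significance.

(b), (c)

|A| = 12, |A ∩ B| = 6, |A ∖ B| = 6.
(a) |A ∖ B| = 2: fails.
(b) |A ∩ B| / |A| ≥ 1/4: holds.
(c) |A ∩ B| ≥ |A ∖ B|: holds.
(d) |A ∩ B| ≤ 3: fails.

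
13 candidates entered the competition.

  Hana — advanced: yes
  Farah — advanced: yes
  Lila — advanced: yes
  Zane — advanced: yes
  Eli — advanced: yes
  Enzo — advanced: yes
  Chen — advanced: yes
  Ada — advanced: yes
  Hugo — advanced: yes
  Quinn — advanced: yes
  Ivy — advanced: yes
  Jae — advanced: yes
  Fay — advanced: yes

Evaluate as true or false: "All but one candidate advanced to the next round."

False

The determiner here denotes the relation: |A ∖ B| = 1.
A (the restrictor) = {Hana, Farah, Lila, Zane, Eli, Enzo, Chen, Ada, Hugo, Quinn, Ivy, Jae, Fay}, |A| = 13.
A ∖ B = {}, so |A ∖ B| = 0.
|A ∖ B| = 0, so the statement is false.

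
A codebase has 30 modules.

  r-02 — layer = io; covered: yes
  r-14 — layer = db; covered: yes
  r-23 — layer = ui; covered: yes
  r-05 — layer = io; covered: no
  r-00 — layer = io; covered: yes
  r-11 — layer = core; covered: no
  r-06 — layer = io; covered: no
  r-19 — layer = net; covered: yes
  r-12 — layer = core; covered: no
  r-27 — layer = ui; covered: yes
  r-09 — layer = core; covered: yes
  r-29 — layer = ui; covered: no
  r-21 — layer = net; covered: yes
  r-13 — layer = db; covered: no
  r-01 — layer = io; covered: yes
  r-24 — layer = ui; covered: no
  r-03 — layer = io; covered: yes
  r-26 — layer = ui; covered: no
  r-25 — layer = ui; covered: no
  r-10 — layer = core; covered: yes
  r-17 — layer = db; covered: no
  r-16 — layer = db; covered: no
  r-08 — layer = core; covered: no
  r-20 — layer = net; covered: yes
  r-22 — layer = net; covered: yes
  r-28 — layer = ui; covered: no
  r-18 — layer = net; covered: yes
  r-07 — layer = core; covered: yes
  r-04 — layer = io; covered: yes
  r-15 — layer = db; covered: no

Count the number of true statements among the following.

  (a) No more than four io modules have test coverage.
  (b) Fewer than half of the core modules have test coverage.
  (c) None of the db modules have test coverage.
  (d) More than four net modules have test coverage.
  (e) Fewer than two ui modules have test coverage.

(a) io: |A| = 7, |A ∩ B| = 5; needs |A ∩ B| ≤ 4 — false.
(b) core: |A| = 6, |A ∩ B| = 3; needs |A ∩ B| < |A ∖ B| — false.
(c) db: |A| = 5, |A ∩ B| = 1; needs A ∩ B = ∅ (|A ∩ B| = 0) — false.
(d) net: |A| = 5, |A ∩ B| = 5; needs |A ∩ B| > 4 — true.
(e) ui: |A| = 7, |A ∩ B| = 2; needs |A ∩ B| < 2 — false.

1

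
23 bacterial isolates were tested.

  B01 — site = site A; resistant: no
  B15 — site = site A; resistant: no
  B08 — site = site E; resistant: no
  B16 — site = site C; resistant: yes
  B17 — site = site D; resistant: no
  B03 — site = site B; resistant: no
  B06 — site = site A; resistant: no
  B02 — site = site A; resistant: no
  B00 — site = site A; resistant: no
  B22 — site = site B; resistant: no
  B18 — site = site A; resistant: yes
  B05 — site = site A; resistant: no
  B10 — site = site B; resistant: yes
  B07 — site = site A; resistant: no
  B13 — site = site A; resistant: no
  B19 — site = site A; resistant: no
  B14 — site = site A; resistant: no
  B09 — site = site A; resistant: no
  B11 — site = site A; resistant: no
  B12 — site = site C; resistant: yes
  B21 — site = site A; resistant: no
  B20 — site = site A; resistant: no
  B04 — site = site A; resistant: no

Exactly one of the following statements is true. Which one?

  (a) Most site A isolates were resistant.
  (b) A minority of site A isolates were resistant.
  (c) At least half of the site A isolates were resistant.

(b)

|A| = 16, |A ∩ B| = 1, |A ∖ B| = 15.
(a) requires |A ∩ B| > |A ∖ B|: false.
(b) requires |A ∩ B| < |A ∖ B|: true.
(c) requires |A ∩ B| ≥ |A ∖ B|: false.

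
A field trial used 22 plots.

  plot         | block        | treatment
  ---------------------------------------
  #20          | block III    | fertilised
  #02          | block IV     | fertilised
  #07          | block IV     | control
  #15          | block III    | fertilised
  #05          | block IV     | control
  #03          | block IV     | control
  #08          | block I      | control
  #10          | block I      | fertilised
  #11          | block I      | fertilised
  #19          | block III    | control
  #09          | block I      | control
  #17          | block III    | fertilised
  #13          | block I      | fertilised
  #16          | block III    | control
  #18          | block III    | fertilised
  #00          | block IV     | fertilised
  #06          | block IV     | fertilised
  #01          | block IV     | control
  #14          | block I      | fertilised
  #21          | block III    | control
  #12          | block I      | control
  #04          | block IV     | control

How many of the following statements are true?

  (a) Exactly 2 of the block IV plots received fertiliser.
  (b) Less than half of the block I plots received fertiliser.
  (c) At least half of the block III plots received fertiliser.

1

(a) block IV: |A| = 8, |A ∩ B| = 3; needs |A ∩ B| = 2 — false.
(b) block I: |A| = 7, |A ∩ B| = 4; needs |A ∩ B| < |A ∖ B| — false.
(c) block III: |A| = 7, |A ∩ B| = 4; needs |A ∩ B| ≥ |A ∖ B| — true.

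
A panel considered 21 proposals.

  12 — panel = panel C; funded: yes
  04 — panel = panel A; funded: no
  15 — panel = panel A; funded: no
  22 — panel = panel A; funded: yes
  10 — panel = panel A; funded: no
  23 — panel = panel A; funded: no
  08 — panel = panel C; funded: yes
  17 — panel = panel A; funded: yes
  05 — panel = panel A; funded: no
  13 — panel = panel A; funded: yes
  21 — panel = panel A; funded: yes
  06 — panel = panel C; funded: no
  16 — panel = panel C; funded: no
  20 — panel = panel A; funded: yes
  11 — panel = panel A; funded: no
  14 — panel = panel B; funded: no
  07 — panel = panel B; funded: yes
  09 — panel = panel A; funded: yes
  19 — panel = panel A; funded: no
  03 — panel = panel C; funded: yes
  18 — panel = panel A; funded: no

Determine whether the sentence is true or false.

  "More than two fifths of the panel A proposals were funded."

The determiner here denotes the relation: |A ∩ B| / |A| > 2/5.
A (the restrictor) = {04, 15, 22, 10, 23, 17, 05, 13, 21, 20, 11, 09, 19, 18}, |A| = 14.
A ∩ B = {22, 17, 13, 21, 20, 09}, so |A ∩ B| = 6.
A ∖ B = {04, 15, 10, 23, 05, 11, 19, 18}, so |A ∖ B| = 8.
|A ∩ B|/|A| = 6/14, so the statement is true.

True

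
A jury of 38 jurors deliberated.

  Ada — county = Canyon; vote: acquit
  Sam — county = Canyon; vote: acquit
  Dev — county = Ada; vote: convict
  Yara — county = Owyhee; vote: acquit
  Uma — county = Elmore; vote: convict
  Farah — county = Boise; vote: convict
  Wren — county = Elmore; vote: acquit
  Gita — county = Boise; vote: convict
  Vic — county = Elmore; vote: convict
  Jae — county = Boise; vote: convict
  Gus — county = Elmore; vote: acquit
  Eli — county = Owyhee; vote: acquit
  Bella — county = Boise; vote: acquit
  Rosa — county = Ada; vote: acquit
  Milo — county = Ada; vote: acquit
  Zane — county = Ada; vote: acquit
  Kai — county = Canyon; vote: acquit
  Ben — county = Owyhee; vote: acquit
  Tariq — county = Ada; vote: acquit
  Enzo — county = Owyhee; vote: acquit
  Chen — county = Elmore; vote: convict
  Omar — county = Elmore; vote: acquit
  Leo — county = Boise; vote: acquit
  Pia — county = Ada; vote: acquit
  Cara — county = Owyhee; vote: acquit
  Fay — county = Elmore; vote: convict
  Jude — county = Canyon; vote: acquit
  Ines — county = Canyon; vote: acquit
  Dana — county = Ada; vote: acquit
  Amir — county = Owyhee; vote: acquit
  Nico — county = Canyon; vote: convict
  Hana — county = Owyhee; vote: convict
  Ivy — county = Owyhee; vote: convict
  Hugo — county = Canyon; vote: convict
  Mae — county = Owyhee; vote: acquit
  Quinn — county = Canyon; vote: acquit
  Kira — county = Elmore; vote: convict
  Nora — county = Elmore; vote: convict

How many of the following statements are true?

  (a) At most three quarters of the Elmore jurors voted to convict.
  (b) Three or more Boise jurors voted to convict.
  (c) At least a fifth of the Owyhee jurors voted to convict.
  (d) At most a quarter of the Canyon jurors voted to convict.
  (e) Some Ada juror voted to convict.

(a) Elmore: |A| = 9, |A ∩ B| = 6; needs |A ∩ B| / |A| ≤ 3/4 — true.
(b) Boise: |A| = 5, |A ∩ B| = 3; needs |A ∩ B| ≥ 3 — true.
(c) Owyhee: |A| = 9, |A ∩ B| = 2; needs |A ∩ B| / |A| ≥ 1/5 — true.
(d) Canyon: |A| = 8, |A ∩ B| = 2; needs |A ∩ B| / |A| ≤ 1/4 — true.
(e) Ada: |A| = 7, |A ∩ B| = 1; needs A ∩ B ≠ ∅ (|A ∩ B| ≥ 1) — true.

5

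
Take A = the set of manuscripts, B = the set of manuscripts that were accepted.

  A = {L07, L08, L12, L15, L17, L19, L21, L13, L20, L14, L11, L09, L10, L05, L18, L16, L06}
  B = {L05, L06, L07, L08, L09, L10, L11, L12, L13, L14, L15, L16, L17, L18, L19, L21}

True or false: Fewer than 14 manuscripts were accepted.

False

Truth condition: |A ∩ B| < 14.
|A| = 17, |A ∩ B| = 16, |A ∖ B| = 1.
|A ∩ B| = 16, so the statement is false.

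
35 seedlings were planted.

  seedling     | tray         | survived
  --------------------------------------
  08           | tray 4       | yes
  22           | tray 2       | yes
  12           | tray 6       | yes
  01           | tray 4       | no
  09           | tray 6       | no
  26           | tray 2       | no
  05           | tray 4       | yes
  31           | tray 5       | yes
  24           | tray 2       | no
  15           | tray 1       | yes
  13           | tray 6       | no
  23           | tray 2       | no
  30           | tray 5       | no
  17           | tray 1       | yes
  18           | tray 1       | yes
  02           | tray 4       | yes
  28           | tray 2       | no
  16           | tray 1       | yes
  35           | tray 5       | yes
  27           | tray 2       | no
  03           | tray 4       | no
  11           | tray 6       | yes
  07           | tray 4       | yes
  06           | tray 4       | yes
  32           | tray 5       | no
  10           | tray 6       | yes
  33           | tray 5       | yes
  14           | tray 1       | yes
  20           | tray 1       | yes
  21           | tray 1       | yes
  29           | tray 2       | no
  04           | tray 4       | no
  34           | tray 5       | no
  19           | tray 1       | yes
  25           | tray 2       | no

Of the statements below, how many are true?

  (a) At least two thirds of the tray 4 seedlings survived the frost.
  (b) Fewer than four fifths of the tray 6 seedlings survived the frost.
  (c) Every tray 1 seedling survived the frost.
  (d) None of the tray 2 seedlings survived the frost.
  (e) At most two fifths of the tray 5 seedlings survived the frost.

(a) tray 4: |A| = 8, |A ∩ B| = 5; needs |A ∩ B| / |A| ≥ 2/3 — false.
(b) tray 6: |A| = 5, |A ∩ B| = 3; needs |A ∩ B| / |A| < 4/5 — true.
(c) tray 1: |A| = 8, |A ∩ B| = 8; needs A ⊆ B, i.e. every element of A is in B (|A ∖ B| = 0) — true.
(d) tray 2: |A| = 8, |A ∩ B| = 1; needs A ∩ B = ∅ (|A ∩ B| = 0) — false.
(e) tray 5: |A| = 6, |A ∩ B| = 3; needs |A ∩ B| / |A| ≤ 2/5 — false.

2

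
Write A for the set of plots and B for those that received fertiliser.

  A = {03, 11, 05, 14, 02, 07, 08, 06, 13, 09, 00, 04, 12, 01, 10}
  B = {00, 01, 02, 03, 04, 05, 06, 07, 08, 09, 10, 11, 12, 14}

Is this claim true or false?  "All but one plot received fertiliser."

True

The determiner here denotes the relation: |A ∖ B| = 1.
|A| = 15, |A ∩ B| = 14, |A ∖ B| = 1.
|A ∖ B| = 1, so the statement is true.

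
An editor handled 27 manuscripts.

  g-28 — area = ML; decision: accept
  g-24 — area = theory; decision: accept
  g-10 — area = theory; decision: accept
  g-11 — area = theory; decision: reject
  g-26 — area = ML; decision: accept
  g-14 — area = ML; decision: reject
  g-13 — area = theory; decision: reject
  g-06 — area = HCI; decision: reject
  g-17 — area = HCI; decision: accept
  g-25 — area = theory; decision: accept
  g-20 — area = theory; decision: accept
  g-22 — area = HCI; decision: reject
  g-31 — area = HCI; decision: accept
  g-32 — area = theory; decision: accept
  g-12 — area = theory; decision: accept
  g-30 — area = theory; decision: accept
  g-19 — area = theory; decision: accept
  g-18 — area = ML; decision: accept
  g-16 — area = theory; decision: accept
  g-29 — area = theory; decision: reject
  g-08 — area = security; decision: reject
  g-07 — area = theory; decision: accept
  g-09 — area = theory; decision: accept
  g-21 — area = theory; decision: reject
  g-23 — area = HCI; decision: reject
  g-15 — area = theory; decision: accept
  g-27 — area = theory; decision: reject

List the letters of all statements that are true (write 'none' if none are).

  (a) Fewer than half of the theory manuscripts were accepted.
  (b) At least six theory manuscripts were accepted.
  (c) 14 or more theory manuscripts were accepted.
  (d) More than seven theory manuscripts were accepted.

|A| = 17, |A ∩ B| = 12, |A ∖ B| = 5.
(a) |A ∩ B| < |A ∖ B|: fails.
(b) |A ∩ B| ≥ 6: holds.
(c) |A ∩ B| ≥ 14: fails.
(d) |A ∩ B| > 7: holds.

(b), (d)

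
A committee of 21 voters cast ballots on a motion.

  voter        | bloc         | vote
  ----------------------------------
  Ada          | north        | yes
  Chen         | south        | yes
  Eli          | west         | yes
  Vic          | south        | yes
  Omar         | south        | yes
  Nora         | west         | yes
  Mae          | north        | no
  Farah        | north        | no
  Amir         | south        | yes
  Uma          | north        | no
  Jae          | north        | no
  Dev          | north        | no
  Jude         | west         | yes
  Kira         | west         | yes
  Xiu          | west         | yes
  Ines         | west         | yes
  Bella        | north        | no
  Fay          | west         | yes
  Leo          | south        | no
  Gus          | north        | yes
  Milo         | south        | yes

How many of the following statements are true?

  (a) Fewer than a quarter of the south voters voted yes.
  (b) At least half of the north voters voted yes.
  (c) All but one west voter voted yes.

0

(a) south: |A| = 6, |A ∩ B| = 5; needs |A ∩ B| / |A| < 1/4 — false.
(b) north: |A| = 8, |A ∩ B| = 2; needs |A ∩ B| ≥ |A ∖ B| — false.
(c) west: |A| = 7, |A ∩ B| = 7; needs |A ∖ B| = 1 — false.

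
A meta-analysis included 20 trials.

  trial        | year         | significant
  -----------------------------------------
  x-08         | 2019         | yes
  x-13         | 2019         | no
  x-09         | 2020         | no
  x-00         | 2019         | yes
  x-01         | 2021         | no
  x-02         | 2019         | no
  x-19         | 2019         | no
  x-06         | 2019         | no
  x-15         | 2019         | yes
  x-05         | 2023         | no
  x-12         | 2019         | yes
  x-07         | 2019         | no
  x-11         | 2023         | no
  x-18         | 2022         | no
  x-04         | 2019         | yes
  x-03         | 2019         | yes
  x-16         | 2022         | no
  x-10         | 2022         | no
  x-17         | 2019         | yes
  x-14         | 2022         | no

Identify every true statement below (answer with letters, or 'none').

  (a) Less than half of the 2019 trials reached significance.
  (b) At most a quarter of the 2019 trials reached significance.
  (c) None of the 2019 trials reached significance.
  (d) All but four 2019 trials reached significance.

none

|A| = 12, |A ∩ B| = 7, |A ∖ B| = 5.
(a) |A ∩ B| < |A ∖ B|: fails.
(b) |A ∩ B| / |A| ≤ 1/4: fails.
(c) A ∩ B = ∅ (|A ∩ B| = 0): fails.
(d) |A ∖ B| = 4: fails.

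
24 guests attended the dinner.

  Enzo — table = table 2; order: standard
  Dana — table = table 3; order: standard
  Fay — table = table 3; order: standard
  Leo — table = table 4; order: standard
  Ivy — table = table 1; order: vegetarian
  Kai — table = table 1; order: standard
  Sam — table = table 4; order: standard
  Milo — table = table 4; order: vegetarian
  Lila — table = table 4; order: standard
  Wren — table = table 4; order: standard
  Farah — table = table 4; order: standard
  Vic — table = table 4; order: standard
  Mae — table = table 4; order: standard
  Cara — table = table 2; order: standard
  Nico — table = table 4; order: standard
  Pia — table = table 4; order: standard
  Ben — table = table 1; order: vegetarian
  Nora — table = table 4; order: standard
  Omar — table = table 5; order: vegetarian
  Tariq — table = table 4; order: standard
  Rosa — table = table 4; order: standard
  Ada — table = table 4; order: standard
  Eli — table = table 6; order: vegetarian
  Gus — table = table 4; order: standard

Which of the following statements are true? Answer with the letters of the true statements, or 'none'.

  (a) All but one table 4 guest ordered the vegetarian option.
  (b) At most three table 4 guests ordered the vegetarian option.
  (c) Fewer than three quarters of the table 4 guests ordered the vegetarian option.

|A| = 15, |A ∩ B| = 1, |A ∖ B| = 14.
(a) |A ∖ B| = 1: fails.
(b) |A ∩ B| ≤ 3: holds.
(c) |A ∩ B| / |A| < 3/4: holds.

(b), (c)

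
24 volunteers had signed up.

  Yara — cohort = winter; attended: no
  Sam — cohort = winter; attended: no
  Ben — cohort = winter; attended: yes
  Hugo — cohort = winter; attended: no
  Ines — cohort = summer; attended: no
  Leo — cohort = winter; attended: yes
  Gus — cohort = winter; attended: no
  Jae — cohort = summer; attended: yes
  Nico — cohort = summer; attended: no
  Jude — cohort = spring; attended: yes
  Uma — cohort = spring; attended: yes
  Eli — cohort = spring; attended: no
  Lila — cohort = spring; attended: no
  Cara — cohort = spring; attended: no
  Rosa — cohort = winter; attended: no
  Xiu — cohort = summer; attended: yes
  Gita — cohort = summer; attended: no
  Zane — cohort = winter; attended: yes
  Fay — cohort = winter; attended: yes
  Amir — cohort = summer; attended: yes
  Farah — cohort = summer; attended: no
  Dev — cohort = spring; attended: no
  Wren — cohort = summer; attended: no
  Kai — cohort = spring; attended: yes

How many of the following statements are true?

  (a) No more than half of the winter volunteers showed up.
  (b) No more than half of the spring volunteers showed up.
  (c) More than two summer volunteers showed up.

(a) winter: |A| = 9, |A ∩ B| = 4; needs |A ∩ B| ≤ |A ∖ B| — true.
(b) spring: |A| = 7, |A ∩ B| = 3; needs |A ∩ B| ≤ |A ∖ B| — true.
(c) summer: |A| = 8, |A ∩ B| = 3; needs |A ∩ B| > 2 — true.

3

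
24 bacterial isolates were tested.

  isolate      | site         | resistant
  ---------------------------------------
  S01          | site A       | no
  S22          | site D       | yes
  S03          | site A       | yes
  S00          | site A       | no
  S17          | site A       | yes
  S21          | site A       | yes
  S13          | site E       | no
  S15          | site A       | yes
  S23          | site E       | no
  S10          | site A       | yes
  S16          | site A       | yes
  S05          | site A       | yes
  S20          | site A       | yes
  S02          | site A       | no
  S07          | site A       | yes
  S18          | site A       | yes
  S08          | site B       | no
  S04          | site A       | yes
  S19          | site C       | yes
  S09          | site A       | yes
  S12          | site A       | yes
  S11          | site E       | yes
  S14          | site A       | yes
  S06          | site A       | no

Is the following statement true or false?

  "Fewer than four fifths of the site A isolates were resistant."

'Fewer than four fifths of the site A isolates were resistant' holds iff |A ∩ B| / |A| < 4/5.
|A| = 18, |A ∩ B| = 14, |A ∖ B| = 4.
|A ∩ B|/|A| = 14/18, so the statement is true.

True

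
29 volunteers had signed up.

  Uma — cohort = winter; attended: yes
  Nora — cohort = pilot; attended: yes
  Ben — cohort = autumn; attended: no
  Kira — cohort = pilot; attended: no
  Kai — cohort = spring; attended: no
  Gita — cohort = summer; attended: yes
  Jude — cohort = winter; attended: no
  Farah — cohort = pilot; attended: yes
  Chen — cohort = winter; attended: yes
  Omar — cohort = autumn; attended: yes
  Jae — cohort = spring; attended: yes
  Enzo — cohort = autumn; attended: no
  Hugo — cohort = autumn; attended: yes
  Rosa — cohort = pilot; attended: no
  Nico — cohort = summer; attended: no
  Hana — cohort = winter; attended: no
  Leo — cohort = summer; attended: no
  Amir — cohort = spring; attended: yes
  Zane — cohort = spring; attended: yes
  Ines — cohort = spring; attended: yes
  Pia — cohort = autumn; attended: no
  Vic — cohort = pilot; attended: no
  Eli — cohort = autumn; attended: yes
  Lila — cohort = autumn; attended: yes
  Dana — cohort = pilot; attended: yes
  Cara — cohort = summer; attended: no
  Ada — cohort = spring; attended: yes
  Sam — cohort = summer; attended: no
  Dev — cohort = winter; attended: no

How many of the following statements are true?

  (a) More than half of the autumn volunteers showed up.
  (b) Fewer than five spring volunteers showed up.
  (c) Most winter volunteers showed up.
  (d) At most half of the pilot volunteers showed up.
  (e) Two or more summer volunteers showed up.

(a) autumn: |A| = 7, |A ∩ B| = 4; needs |A ∩ B| > |A ∖ B| — true.
(b) spring: |A| = 6, |A ∩ B| = 5; needs |A ∩ B| < 5 — false.
(c) winter: |A| = 5, |A ∩ B| = 2; needs |A ∩ B| > |A ∖ B| — false.
(d) pilot: |A| = 6, |A ∩ B| = 3; needs |A ∩ B| ≤ |A ∖ B| — true.
(e) summer: |A| = 5, |A ∩ B| = 1; needs |A ∩ B| ≥ 2 — false.

2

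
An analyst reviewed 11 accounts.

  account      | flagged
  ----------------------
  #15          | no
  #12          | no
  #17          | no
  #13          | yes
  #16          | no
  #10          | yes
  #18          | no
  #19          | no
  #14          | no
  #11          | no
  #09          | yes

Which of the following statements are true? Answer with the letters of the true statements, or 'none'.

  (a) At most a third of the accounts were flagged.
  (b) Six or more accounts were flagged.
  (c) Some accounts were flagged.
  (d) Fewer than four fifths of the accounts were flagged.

(a), (c), (d)

|A| = 11, |A ∩ B| = 3, |A ∖ B| = 8.
(a) |A ∩ B| / |A| ≤ 1/3: holds.
(b) |A ∩ B| ≥ 6: fails.
(c) A ∩ B ≠ ∅ (|A ∩ B| ≥ 1): holds.
(d) |A ∩ B| / |A| < 4/5: holds.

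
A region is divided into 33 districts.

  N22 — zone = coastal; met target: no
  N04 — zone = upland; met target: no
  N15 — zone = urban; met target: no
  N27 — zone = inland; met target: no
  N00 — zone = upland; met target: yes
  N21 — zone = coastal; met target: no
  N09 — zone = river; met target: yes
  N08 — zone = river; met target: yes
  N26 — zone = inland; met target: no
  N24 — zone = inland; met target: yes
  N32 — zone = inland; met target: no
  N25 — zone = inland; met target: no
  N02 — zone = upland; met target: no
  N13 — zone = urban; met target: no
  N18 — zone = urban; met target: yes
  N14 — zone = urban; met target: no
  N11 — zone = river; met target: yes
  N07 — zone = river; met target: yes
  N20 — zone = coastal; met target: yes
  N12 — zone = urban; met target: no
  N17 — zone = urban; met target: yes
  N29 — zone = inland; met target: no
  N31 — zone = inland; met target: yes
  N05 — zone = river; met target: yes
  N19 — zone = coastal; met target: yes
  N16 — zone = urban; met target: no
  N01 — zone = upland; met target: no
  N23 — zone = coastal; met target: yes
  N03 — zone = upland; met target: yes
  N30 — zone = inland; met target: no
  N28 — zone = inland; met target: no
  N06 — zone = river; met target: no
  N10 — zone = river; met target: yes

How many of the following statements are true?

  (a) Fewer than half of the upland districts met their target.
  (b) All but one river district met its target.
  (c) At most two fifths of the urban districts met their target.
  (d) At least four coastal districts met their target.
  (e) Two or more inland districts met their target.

(a) upland: |A| = 5, |A ∩ B| = 2; needs |A ∩ B| < |A ∖ B| — true.
(b) river: |A| = 7, |A ∩ B| = 6; needs |A ∖ B| = 1 — true.
(c) urban: |A| = 7, |A ∩ B| = 2; needs |A ∩ B| / |A| ≤ 2/5 — true.
(d) coastal: |A| = 5, |A ∩ B| = 3; needs |A ∩ B| ≥ 4 — false.
(e) inland: |A| = 9, |A ∩ B| = 2; needs |A ∩ B| ≥ 2 — true.

4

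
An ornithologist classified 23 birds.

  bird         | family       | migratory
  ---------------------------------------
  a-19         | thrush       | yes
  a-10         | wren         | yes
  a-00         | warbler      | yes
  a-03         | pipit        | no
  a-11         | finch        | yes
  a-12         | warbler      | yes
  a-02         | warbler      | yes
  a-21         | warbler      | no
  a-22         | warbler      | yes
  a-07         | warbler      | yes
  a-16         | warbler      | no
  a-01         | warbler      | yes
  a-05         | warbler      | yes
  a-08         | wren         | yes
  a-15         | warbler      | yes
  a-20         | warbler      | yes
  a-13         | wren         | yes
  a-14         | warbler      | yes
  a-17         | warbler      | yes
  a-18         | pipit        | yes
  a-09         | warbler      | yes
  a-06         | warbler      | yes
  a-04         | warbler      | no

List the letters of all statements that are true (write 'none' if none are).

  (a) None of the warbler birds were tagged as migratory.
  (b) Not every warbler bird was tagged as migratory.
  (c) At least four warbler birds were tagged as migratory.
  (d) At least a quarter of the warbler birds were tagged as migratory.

|A| = 16, |A ∩ B| = 13, |A ∖ B| = 3.
(a) A ∩ B = ∅ (|A ∩ B| = 0): fails.
(b) A ⊄ B (|A ∖ B| ≥ 1): holds.
(c) |A ∩ B| ≥ 4: holds.
(d) |A ∩ B| / |A| ≥ 1/4: holds.

(b), (c), (d)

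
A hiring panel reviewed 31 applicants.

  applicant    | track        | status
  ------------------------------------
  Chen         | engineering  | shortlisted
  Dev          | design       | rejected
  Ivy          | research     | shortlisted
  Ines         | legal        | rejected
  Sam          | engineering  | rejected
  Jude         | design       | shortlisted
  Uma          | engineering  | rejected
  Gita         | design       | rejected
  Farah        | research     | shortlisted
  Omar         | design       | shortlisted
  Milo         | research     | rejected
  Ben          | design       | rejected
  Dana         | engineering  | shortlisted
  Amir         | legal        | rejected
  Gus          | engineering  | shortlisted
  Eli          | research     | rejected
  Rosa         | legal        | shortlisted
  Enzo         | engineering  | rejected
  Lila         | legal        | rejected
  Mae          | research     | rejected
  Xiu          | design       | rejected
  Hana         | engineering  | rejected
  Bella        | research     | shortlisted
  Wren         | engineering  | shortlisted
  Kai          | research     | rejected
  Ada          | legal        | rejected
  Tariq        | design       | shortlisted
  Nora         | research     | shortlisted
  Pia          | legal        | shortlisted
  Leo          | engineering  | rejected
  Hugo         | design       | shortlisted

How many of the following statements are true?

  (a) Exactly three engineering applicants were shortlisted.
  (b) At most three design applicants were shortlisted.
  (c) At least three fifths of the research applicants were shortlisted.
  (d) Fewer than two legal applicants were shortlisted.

0

(a) engineering: |A| = 9, |A ∩ B| = 4; needs |A ∩ B| = 3 — false.
(b) design: |A| = 8, |A ∩ B| = 4; needs |A ∩ B| ≤ 3 — false.
(c) research: |A| = 8, |A ∩ B| = 4; needs |A ∩ B| / |A| ≥ 3/5 — false.
(d) legal: |A| = 6, |A ∩ B| = 2; needs |A ∩ B| < 2 — false.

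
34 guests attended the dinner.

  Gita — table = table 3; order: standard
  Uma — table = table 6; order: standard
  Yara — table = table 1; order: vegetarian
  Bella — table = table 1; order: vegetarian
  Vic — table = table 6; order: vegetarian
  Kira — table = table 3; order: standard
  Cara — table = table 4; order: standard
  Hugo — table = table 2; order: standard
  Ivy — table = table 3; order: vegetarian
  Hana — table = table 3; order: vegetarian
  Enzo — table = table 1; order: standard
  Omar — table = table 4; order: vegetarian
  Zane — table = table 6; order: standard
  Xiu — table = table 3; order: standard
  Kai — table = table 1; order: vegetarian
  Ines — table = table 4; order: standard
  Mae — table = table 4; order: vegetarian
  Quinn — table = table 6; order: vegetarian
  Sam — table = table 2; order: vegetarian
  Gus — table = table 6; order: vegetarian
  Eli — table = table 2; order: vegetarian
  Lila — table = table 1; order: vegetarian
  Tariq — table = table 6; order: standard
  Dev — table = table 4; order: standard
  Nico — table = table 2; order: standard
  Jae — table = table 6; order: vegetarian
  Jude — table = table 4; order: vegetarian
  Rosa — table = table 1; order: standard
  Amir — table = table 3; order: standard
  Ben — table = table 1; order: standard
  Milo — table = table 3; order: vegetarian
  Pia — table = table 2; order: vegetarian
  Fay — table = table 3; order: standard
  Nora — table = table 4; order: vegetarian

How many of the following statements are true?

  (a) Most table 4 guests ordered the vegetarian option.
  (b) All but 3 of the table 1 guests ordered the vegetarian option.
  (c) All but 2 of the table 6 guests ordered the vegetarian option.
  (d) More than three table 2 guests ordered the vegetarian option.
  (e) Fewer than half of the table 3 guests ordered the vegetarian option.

(a) table 4: |A| = 7, |A ∩ B| = 4; needs |A ∩ B| > |A ∖ B| — true.
(b) table 1: |A| = 7, |A ∩ B| = 4; needs |A ∖ B| = 3 — true.
(c) table 6: |A| = 7, |A ∩ B| = 4; needs |A ∖ B| = 2 — false.
(d) table 2: |A| = 5, |A ∩ B| = 3; needs |A ∩ B| > 3 — false.
(e) table 3: |A| = 8, |A ∩ B| = 3; needs |A ∩ B| < |A ∖ B| — true.

3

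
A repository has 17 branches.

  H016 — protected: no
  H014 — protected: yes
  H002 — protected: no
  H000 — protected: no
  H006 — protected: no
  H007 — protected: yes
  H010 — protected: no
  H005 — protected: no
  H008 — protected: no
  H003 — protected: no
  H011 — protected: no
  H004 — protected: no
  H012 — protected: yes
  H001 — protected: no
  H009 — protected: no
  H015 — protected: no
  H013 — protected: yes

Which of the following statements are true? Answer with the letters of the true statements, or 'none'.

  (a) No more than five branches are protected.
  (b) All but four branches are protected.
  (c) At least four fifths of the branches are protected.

|A| = 17, |A ∩ B| = 4, |A ∖ B| = 13.
(a) |A ∩ B| ≤ 5: holds.
(b) |A ∖ B| = 4: fails.
(c) |A ∩ B| / |A| ≥ 4/5: fails.

(a)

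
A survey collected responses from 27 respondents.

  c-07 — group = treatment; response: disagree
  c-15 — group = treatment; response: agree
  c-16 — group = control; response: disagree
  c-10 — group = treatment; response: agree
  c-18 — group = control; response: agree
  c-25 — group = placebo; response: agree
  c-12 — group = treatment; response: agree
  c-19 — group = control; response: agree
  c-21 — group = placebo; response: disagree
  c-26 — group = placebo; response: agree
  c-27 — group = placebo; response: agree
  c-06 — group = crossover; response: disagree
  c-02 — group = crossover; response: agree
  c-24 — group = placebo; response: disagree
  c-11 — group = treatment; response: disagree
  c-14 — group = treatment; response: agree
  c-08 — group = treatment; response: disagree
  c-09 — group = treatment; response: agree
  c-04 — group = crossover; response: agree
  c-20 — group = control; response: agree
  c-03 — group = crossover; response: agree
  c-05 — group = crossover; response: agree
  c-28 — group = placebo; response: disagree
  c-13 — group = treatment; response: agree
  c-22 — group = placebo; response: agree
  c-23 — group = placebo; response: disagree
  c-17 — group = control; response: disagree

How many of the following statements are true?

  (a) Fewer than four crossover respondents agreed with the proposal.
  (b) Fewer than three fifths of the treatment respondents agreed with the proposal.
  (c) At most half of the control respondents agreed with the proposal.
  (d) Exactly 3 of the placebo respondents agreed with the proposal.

0

(a) crossover: |A| = 5, |A ∩ B| = 4; needs |A ∩ B| < 4 — false.
(b) treatment: |A| = 9, |A ∩ B| = 6; needs |A ∩ B| / |A| < 3/5 — false.
(c) control: |A| = 5, |A ∩ B| = 3; needs |A ∩ B| ≤ |A ∖ B| — false.
(d) placebo: |A| = 8, |A ∩ B| = 4; needs |A ∩ B| = 3 — false.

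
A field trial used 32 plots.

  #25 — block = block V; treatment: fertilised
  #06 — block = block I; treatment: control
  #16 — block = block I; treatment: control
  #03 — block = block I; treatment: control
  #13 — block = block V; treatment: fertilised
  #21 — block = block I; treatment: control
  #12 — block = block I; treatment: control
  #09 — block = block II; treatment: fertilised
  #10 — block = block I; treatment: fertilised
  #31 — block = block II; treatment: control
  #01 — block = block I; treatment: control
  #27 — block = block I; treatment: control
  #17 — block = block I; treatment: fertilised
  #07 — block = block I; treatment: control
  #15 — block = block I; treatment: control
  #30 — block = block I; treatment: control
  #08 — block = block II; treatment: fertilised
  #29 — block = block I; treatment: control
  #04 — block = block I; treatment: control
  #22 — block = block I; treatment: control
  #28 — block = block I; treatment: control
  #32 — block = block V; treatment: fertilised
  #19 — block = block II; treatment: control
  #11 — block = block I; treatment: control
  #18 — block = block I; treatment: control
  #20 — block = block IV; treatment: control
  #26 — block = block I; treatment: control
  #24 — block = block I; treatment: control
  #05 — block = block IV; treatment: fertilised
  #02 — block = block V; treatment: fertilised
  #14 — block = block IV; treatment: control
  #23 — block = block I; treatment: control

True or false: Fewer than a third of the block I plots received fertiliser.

The determiner here denotes the relation: |A ∩ B| / |A| < 1/3.
|A| = 21, |A ∩ B| = 2, |A ∖ B| = 19.
|A ∩ B|/|A| = 2/21, so the statement is true.

True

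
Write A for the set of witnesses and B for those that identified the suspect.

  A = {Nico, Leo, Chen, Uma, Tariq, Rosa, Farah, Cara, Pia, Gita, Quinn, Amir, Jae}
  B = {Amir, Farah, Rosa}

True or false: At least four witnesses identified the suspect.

The determiner here denotes the relation: |A ∩ B| ≥ 4.
A (the restrictor) = {Nico, Leo, Chen, Uma, Tariq, Rosa, Farah, Cara, Pia, Gita, Quinn, Amir, Jae}, |A| = 13.
A ∩ B = {Rosa, Farah, Amir}, so |A ∩ B| = 3.
|A ∩ B| = 3, so the statement is false.

False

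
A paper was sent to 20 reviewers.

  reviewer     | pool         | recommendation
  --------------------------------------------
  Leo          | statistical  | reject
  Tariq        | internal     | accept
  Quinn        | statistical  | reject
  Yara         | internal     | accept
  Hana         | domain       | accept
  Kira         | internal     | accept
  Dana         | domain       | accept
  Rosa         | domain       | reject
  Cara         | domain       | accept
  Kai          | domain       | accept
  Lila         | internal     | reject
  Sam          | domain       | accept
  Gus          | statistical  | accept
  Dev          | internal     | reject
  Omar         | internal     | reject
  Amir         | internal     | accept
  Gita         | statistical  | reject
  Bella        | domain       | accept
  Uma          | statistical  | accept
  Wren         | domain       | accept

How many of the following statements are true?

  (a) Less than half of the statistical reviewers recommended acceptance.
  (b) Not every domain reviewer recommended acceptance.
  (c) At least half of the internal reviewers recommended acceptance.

3

(a) statistical: |A| = 5, |A ∩ B| = 2; needs |A ∩ B| < |A ∖ B| — true.
(b) domain: |A| = 8, |A ∩ B| = 7; needs A ⊄ B (|A ∖ B| ≥ 1) — true.
(c) internal: |A| = 7, |A ∩ B| = 4; needs |A ∩ B| ≥ |A ∖ B| — true.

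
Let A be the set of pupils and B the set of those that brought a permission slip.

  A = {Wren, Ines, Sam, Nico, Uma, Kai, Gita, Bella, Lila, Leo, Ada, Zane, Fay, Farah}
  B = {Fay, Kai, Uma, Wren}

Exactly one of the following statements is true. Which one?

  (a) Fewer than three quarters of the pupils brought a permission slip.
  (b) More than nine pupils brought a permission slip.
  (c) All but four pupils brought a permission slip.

|A| = 14, |A ∩ B| = 4, |A ∖ B| = 10.
(a) requires |A ∩ B| / |A| < 3/4: true.
(b) requires |A ∩ B| > 9: false.
(c) requires |A ∖ B| = 4: false.

(a)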